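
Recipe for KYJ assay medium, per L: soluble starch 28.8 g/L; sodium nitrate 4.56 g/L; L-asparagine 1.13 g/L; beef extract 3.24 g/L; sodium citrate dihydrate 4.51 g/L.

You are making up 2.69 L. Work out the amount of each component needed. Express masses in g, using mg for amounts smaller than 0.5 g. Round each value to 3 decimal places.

Scale factor relative to 1 L: 2.69.
soluble starch: 28.8 g/L × 2.69 L = 77.472 g
sodium nitrate: 4.56 g/L × 2.69 L = 12.266 g
L-asparagine: 1.13 g/L × 2.69 L = 3.040 g
beef extract: 3.24 g/L × 2.69 L = 8.716 g
sodium citrate dihydrate: 4.51 g/L × 2.69 L = 12.132 g

soluble starch 77.472 g; sodium nitrate 12.266 g; L-asparagine 3.040 g; beef extract 8.716 g; sodium citrate dihydrate 12.132 g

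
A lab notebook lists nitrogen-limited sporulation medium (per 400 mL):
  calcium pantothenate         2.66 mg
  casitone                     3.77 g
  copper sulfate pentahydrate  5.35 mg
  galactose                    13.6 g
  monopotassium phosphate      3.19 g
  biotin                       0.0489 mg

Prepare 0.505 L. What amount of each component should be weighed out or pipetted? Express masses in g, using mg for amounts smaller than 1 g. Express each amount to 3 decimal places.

Scale factor = 505 mL / 400 mL = 1.2625.
calcium pantothenate: 2.66 mg × (505 mL / 400 mL) = 3.358 mg
casitone: 3.77 g × (505 mL / 400 mL) = 4.760 g
copper sulfate pentahydrate: 5.35 mg × (505 mL / 400 mL) = 6.754 mg
galactose: 13.6 g × (505 mL / 400 mL) = 17.170 g
monopotassium phosphate: 3.19 g × (505 mL / 400 mL) = 4.027 g
biotin: 0.0489 mg × (505 mL / 400 mL) = 0.062 mg

calcium pantothenate 3.358 mg; casitone 4.760 g; copper sulfate pentahydrate 6.754 mg; galactose 17.170 g; monopotassium phosphate 4.027 g; biotin 0.062 mg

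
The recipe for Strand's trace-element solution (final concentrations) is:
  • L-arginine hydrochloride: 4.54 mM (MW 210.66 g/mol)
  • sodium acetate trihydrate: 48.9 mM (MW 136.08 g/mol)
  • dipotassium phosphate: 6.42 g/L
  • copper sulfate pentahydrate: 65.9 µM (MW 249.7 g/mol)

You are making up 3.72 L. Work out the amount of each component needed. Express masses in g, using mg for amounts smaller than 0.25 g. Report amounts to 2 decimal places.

Working volume: 3.72 L.
L-arginine hydrochloride: 4.54 mmol/L × 210.66 g/mol × 3.72 L ÷ 1000 = 3.56 g
sodium acetate trihydrate: 48.9 mmol/L × 136.08 g/mol × 3.72 L ÷ 1000 = 24.75 g
dipotassium phosphate: 6.42 g/L × 3.72 L = 23.88 g
copper sulfate pentahydrate: 65.9 µmol/L × 249.7 g/mol × 3.72 L ÷ 1000 = 61.21 mg

L-arginine hydrochloride 3.56 g; sodium acetate trihydrate 24.75 g; dipotassium phosphate 23.88 g; copper sulfate pentahydrate 61.21 mg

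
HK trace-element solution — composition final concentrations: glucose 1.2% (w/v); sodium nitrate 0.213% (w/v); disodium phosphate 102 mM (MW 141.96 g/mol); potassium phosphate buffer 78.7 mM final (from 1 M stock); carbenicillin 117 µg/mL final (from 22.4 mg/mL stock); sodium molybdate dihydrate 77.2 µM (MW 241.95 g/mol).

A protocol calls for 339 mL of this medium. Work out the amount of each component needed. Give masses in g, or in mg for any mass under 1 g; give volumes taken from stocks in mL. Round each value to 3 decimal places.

glucose 4.068 g; sodium nitrate 722.070 mg; disodium phosphate 4.909 g; potassium phosphate buffer 26.679 mL; carbenicillin 1.771 mL; sodium molybdate dihydrate 6.332 mg

Working volume: 339 mL = 0.339 L.
glucose: 1.2% w/v = 12 g/L → 12 × 0.339 L = 4.068 g
sodium nitrate: 0.213 g per 100 mL × 339 mL ÷ 100 = 0.72207 g = 722.070 mg
disodium phosphate: 102 mmol/L × 141.96 g/mol × 0.339 L ÷ 1000 = 4.909 g
potassium phosphate buffer: V = C2·V2/C1 = 78.7 mM × 339 mL ÷ 1000 mM = 26.679 mL
carbenicillin: V = C2·V2/C1 = 117 µg/mL × 339 mL ÷ 22400 µg/mL = 1.771 mL
sodium molybdate dihydrate: 77.2 µmol/L × 241.95 g/mol × 0.339 L ÷ 1000 = 6.332 mg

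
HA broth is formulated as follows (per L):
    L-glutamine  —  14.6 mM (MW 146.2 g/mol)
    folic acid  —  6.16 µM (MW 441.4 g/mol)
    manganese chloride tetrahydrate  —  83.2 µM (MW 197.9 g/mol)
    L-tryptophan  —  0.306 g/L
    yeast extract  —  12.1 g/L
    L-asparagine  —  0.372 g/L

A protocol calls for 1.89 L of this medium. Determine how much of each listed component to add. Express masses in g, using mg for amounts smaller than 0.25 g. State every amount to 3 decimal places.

L-glutamine 4.034 g; folic acid 5.139 mg; manganese chloride tetrahydrate 31.119 mg; L-tryptophan 0.578 g; yeast extract 22.869 g; L-asparagine 0.703 g

Working volume: 1.89 L.
L-glutamine: 14.6 mmol/L × 146.2 g/mol × 1.89 L ÷ 1000 = 4.034 g
folic acid: 6.16 µmol/L × 441.4 g/mol × 1.89 L ÷ 1000 = 5.139 mg
manganese chloride tetrahydrate: 83.2 µmol/L × 197.9 g/mol × 1.89 L ÷ 1000 = 31.119 mg
L-tryptophan: 0.306 g/L × 1.89 L = 0.578 g
yeast extract: 12.1 g/L × 1.89 L = 22.869 g
L-asparagine: 0.372 g/L × 1.89 L = 0.703 g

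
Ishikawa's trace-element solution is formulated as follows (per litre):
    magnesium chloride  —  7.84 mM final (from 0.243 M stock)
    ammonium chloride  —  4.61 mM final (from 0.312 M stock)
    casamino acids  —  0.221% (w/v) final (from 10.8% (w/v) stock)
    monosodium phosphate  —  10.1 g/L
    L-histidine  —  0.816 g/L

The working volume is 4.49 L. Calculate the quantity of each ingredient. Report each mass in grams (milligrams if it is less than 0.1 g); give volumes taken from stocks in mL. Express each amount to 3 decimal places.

magnesium chloride 144.863 mL; ammonium chloride 66.343 mL; casamino acids 91.879 mL; monosodium phosphate 45.349 g; L-histidine 3.664 g

Working volume: 4.49 L.
magnesium chloride: C1V1 = C2V2 → 7.84 mM × 4490 mL ÷ 243 mM = 144.863 mL
ammonium chloride: dilute stock: 4.61 mM × 4490 mL ÷ 312 mM = 66.343 mL
casamino acids: C1V1 = C2V2 → 0.221% ÷ 10.8% × 4490 mL = 91.879 mL
monosodium phosphate: 10.1 g/L × 4.49 L = 45.349 g
L-histidine: 0.816 g/L × 4.49 L = 3.664 g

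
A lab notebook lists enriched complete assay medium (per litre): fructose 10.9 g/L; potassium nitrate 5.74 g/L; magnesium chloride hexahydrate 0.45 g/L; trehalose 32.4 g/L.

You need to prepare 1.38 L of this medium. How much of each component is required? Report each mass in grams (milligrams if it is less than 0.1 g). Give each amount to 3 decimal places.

Scale factor relative to 1 L: 1.38.
fructose: 10.9 g/L × 1.38 L = 15.042 g
potassium nitrate: 5.74 g/L × 1.38 L = 7.921 g
magnesium chloride hexahydrate: 0.45 g/L × 1.38 L = 0.621 g
trehalose: 32.4 g/L × 1.38 L = 44.712 g

fructose 15.042 g; potassium nitrate 7.921 g; magnesium chloride hexahydrate 0.621 g; trehalose 44.712 g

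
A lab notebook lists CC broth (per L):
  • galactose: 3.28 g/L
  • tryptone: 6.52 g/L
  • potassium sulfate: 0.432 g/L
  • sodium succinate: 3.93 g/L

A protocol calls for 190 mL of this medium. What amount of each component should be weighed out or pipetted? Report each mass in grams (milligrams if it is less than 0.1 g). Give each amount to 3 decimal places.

Working volume: 190 mL = 0.19 L.
galactose: 3.28 g/L × 0.19 L = 0.623 g
tryptone: 6.52 g/L × 0.19 L = 1.239 g
potassium sulfate: 0.432 g/L × 0.19 L = 0.08208 g = 82.080 mg
sodium succinate: 3.93 g/L × 0.19 L = 0.747 g

galactose 0.623 g; tryptone 1.239 g; potassium sulfate 82.080 mg; sodium succinate 0.747 g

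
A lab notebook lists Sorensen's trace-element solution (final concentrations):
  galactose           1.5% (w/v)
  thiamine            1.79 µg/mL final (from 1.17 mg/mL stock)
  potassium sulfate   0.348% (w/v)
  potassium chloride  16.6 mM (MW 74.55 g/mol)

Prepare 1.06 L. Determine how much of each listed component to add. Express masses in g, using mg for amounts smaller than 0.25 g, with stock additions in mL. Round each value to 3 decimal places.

galactose 15.900 g; thiamine 1.622 mL; potassium sulfate 3.689 g; potassium chloride 1.312 g

Scale factor relative to 1 L: 1.06.
galactose: 1.5 g per 100 mL × 1060 mL ÷ 100 = 15.900 g
thiamine: C1V1 = C2V2 → 1.79 µg/mL × 1060 mL ÷ 1170 µg/mL = 1.622 mL
potassium sulfate: 0.348% w/v = 3.48 g/L → 3.48 × 1.06 L = 3.689 g
potassium chloride: 16.6 mmol/L × 74.55 g/mol × 1.06 L ÷ 1000 = 1.312 g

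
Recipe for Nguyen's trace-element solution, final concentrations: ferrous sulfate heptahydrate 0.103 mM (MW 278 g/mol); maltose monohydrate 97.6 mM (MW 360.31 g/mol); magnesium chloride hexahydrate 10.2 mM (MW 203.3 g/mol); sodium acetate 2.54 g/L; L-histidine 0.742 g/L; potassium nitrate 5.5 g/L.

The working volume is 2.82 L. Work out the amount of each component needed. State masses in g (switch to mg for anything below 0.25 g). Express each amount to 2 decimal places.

Scale factor relative to 1 L: 2.82.
ferrous sulfate heptahydrate: 0.103 mmol/L × 278 mg/mmol × 2.82 L = 80.75 mg
maltose monohydrate: 97.6 mmol/L × 360.31 g/mol × 2.82 L ÷ 1000 = 99.17 g
magnesium chloride hexahydrate: 10.2 mmol/L × 203.3 g/mol × 2.82 L ÷ 1000 = 5.85 g
sodium acetate: 2.54 g/L × 2.82 L = 7.16 g
L-histidine: 0.742 g/L × 2.82 L = 2.09 g
potassium nitrate: 5.5 g/L × 2.82 L = 15.51 g

ferrous sulfate heptahydrate 80.75 mg; maltose monohydrate 99.17 g; magnesium chloride hexahydrate 5.85 g; sodium acetate 7.16 g; L-histidine 2.09 g; potassium nitrate 15.51 g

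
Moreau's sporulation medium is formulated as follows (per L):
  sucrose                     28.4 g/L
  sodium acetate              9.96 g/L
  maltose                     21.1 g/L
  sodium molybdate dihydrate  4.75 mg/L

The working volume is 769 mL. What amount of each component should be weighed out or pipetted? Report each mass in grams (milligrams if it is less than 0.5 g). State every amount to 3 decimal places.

sucrose 21.840 g; sodium acetate 7.659 g; maltose 16.226 g; sodium molybdate dihydrate 3.653 mg

Working volume: 769 mL = 0.769 L.
sucrose: 28.4 g/L × 0.769 L = 21.840 g
sodium acetate: 9.96 g/L × 0.769 L = 7.659 g
maltose: 21.1 g/L × 0.769 L = 16.226 g
sodium molybdate dihydrate: 4.75 mg/L × 0.769 L = 3.653 mg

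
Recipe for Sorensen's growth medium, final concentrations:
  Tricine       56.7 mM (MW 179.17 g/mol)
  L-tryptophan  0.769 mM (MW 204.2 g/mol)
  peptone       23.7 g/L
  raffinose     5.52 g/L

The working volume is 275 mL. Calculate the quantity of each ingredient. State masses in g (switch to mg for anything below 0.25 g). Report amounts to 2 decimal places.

Tricine 2.79 g; L-tryptophan 43.18 mg; peptone 6.52 g; raffinose 1.52 g

Working volume: 275 mL = 0.275 L.
Tricine: 56.7 mmol/L × 179.17 g/mol × 0.275 L ÷ 1000 = 2.79 g
L-tryptophan: 0.769 mmol/L × 204.2 mg/mmol × 0.275 L = 43.18 mg
peptone: 23.7 g/L × 0.275 L = 6.52 g
raffinose: 5.52 g/L × 0.275 L = 1.52 g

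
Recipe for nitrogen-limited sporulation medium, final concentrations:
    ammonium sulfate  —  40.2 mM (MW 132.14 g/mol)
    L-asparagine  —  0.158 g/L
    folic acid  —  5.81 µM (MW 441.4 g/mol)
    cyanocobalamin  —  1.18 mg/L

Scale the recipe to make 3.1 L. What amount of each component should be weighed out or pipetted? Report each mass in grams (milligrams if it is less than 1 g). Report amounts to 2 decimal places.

ammonium sulfate 16.47 g; L-asparagine 489.80 mg; folic acid 7.95 mg; cyanocobalamin 3.66 mg

Scale factor relative to 1 L: 3.1.
ammonium sulfate: 40.2 mmol/L × 132.14 g/mol × 3.1 L ÷ 1000 = 16.47 g
L-asparagine: 0.158 g/L × 3.1 L = 0.4898 g = 489.80 mg
folic acid: 5.81 µmol/L × 441.4 g/mol × 3.1 L ÷ 1000 = 7.95 mg
cyanocobalamin: 1.18 mg/L × 3.1 L = 3.66 mg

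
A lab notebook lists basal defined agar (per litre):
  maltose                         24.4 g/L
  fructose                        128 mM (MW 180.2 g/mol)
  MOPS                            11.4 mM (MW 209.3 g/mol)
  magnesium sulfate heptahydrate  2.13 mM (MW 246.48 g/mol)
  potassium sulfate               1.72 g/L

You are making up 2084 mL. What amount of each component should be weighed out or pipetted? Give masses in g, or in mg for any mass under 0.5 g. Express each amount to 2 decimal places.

maltose 50.85 g; fructose 48.07 g; MOPS 4.97 g; magnesium sulfate heptahydrate 1.09 g; potassium sulfate 3.58 g

Target volume = 2084 mL = 2.084 L.
maltose: 24.4 g/L × 2.084 L = 50.85 g
fructose: 128 mmol/L × 180.2 g/mol × 2.084 L ÷ 1000 = 48.07 g
MOPS: 11.4 mmol/L × 209.3 g/mol × 2.084 L ÷ 1000 = 4.97 g
magnesium sulfate heptahydrate: 2.13 mmol/L × 246.48 g/mol × 2.084 L ÷ 1000 = 1.09 g
potassium sulfate: 1.72 g/L × 2.084 L = 3.58 g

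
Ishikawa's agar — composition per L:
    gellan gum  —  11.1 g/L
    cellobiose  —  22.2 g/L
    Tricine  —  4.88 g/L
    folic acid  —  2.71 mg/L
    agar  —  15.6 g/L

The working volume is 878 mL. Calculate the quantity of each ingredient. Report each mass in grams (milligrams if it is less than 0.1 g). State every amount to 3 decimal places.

Working volume: 878 mL = 0.878 L.
gellan gum: 11.1 g/L × 0.878 L = 9.746 g
cellobiose: 22.2 g/L × 0.878 L = 19.492 g
Tricine: 4.88 g/L × 0.878 L = 4.285 g
folic acid: 2.71 mg/L × 0.878 L = 2.379 mg
agar: 15.6 g/L × 0.878 L = 13.697 g

gellan gum 9.746 g; cellobiose 19.492 g; Tricine 4.285 g; folic acid 2.379 mg; agar 13.697 g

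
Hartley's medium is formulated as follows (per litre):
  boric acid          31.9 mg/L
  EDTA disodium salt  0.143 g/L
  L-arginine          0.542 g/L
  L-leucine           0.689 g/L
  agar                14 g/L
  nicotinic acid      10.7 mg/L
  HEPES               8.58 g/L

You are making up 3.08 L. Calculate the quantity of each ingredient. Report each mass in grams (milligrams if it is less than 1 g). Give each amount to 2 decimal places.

Working volume: 3.08 L.
boric acid: 31.9 mg/L × 3.08 L = 98.25 mg
EDTA disodium salt: 0.143 g/L × 3.08 L = 0.44044 g = 440.44 mg
L-arginine: 0.542 g/L × 3.08 L = 1.67 g
L-leucine: 0.689 g/L × 3.08 L = 2.12 g
agar: 14 g/L × 3.08 L = 43.12 g
nicotinic acid: 10.7 mg/L × 3.08 L = 32.96 mg
HEPES: 8.58 g/L × 3.08 L = 26.43 g

boric acid 98.25 mg; EDTA disodium salt 440.44 mg; L-arginine 1.67 g; L-leucine 2.12 g; agar 43.12 g; nicotinic acid 32.96 mg; HEPES 26.43 g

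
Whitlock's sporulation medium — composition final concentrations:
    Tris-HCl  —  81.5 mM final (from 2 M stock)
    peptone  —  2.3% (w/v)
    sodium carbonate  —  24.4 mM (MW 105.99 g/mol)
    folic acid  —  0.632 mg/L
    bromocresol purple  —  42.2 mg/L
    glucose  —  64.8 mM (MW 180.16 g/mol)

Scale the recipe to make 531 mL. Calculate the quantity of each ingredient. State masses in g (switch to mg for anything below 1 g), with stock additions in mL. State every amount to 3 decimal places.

Tris-HCl 21.638 mL; peptone 12.213 g; sodium carbonate 1.373 g; folic acid 0.336 mg; bromocresol purple 22.408 mg; glucose 6.199 g

Working volume: 531 mL = 0.531 L.
Tris-HCl: V = C2·V2/C1 = 81.5 mM × 531 mL ÷ 2000 mM = 21.638 mL
peptone: 2.3 g per 100 mL × 531 mL ÷ 100 = 12.213 g
sodium carbonate: 24.4 mmol/L × 105.99 g/mol × 0.531 L ÷ 1000 = 1.373 g
folic acid: 0.632 mg/L × 0.531 L = 0.336 mg
bromocresol purple: 42.2 mg/L × 0.531 L = 22.408 mg
glucose: 64.8 mmol/L × 180.16 g/mol × 0.531 L ÷ 1000 = 6.199 g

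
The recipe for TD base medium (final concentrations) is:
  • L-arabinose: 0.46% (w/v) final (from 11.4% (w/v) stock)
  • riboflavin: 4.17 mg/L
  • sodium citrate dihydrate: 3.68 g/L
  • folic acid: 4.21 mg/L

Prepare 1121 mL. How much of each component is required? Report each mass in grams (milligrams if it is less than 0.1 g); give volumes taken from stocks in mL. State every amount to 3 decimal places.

L-arabinose 45.233 mL; riboflavin 4.675 mg; sodium citrate dihydrate 4.125 g; folic acid 4.719 mg

Working volume: 1121 mL = 1.121 L.
L-arabinose: C1V1 = C2V2 → 0.46% ÷ 11.4% × 1121 mL = 45.233 mL
riboflavin: 4.17 mg/L × 1.121 L = 4.675 mg
sodium citrate dihydrate: 3.68 g/L × 1.121 L = 4.125 g
folic acid: 4.21 mg/L × 1.121 L = 4.719 mg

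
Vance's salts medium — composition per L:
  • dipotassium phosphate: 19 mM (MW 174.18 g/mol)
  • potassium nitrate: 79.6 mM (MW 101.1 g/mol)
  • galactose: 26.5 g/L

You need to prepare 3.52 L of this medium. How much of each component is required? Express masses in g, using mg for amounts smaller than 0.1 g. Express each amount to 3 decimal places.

Scale factor relative to 1 L: 3.52.
dipotassium phosphate: 19 mmol/L × 174.18 g/mol × 3.52 L ÷ 1000 = 11.649 g
potassium nitrate: 79.6 mmol/L × 101.1 g/mol × 3.52 L ÷ 1000 = 28.327 g
galactose: 26.5 g/L × 3.52 L = 93.280 g

dipotassium phosphate 11.649 g; potassium nitrate 28.327 g; galactose 93.280 g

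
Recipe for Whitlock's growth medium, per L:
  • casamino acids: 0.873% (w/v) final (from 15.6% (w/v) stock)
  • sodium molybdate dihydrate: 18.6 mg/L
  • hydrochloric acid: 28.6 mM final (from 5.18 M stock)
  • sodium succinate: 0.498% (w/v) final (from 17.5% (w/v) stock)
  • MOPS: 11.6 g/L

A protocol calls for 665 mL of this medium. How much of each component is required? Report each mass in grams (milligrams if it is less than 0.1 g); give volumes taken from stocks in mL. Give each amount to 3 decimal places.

casamino acids 37.214 mL; sodium molybdate dihydrate 12.369 mg; hydrochloric acid 3.672 mL; sodium succinate 18.924 mL; MOPS 7.714 g

Scale factor relative to 1 L: 0.665.
casamino acids: dilute stock: 0.873% ÷ 15.6% × 665 mL = 37.214 mL
sodium molybdate dihydrate: 18.6 mg/L × 0.665 L = 12.369 mg
hydrochloric acid: C1V1 = C2V2 → 28.6 mM × 665 mL ÷ 5180 mM = 3.672 mL
sodium succinate: dilute stock: 0.498% ÷ 17.5% × 665 mL = 18.924 mL
MOPS: 11.6 g/L × 0.665 L = 7.714 g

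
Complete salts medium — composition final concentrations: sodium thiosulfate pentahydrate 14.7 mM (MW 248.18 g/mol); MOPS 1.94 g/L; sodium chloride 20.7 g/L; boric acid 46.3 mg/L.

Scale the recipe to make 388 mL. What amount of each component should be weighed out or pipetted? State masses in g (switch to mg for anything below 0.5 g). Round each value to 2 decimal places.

Scale factor relative to 1 L: 0.388.
sodium thiosulfate pentahydrate: 14.7 mmol/L × 248.18 g/mol × 0.388 L ÷ 1000 = 1.42 g
MOPS: 1.94 g/L × 0.388 L = 0.75 g
sodium chloride: 20.7 g/L × 0.388 L = 8.03 g
boric acid: 46.3 mg/L × 0.388 L = 17.96 mg

sodium thiosulfate pentahydrate 1.42 g; MOPS 0.75 g; sodium chloride 8.03 g; boric acid 17.96 mg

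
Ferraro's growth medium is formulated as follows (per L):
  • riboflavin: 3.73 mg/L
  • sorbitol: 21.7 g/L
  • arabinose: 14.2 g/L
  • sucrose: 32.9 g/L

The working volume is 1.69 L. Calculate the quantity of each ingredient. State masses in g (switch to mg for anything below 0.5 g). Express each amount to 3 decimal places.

riboflavin 6.304 mg; sorbitol 36.673 g; arabinose 23.998 g; sucrose 55.601 g

Scale factor relative to 1 L: 1.69.
riboflavin: 3.73 mg/L × 1.69 L = 6.304 mg
sorbitol: 21.7 g/L × 1.69 L = 36.673 g
arabinose: 14.2 g/L × 1.69 L = 23.998 g
sucrose: 32.9 g/L × 1.69 L = 55.601 g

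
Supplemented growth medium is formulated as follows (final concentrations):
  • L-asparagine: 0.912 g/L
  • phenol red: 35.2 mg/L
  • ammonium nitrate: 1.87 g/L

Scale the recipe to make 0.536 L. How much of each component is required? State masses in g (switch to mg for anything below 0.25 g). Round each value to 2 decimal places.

L-asparagine 0.49 g; phenol red 18.87 mg; ammonium nitrate 1.00 g

Working volume: 0.536 L.
L-asparagine: 0.912 g/L × 0.536 L = 0.49 g
phenol red: 35.2 mg/L × 0.536 L = 18.87 mg
ammonium nitrate: 1.87 g/L × 0.536 L = 1.00 g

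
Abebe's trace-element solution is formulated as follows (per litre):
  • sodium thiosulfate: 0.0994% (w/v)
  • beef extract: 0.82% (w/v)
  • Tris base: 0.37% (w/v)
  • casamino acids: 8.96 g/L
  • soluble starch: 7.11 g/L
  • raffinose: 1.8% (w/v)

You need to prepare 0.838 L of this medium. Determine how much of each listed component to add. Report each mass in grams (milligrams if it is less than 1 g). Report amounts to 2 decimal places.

sodium thiosulfate 832.97 mg; beef extract 6.87 g; Tris base 3.10 g; casamino acids 7.51 g; soluble starch 5.96 g; raffinose 15.08 g

Scale factor relative to 1 L: 0.838.
sodium thiosulfate: 0.0994 g per 100 mL × 838 mL ÷ 100 = 0.832972 g = 832.97 mg
beef extract: 0.82 g per 100 mL × 838 mL ÷ 100 = 6.87 g
Tris base: 0.37% w/v = 3.7 g/L → 3.7 × 0.838 L = 3.10 g
casamino acids: 8.96 g/L × 0.838 L = 7.51 g
soluble starch: 7.11 g/L × 0.838 L = 5.96 g
raffinose: 1.8% w/v = 18 g/L → 18 × 0.838 L = 15.08 g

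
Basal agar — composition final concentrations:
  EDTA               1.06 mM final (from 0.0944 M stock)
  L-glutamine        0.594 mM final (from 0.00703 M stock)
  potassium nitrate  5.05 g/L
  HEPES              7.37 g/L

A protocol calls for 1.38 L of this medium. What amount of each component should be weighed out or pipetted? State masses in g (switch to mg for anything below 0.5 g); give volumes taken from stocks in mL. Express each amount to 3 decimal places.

Working volume: 1.38 L.
EDTA: C1V1 = C2V2 → 1.06 mM × 1380 mL ÷ 94.4 mM = 15.496 mL
L-glutamine: C1V1 = C2V2 → 0.594 mM × 1380 mL ÷ 7.03 mM = 116.603 mL
potassium nitrate: 5.05 g/L × 1.38 L = 6.969 g
HEPES: 7.37 g/L × 1.38 L = 10.171 g

EDTA 15.496 mL; L-glutamine 116.603 mL; potassium nitrate 6.969 g; HEPES 10.171 g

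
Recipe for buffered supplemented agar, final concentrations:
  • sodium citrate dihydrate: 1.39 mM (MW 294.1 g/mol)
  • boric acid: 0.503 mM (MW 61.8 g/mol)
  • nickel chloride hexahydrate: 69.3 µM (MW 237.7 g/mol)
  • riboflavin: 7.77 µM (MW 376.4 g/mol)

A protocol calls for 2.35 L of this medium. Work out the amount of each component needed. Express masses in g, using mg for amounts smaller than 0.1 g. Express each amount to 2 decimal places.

sodium citrate dihydrate 0.96 g; boric acid 73.05 mg; nickel chloride hexahydrate 38.71 mg; riboflavin 6.87 mg

Working volume: 2.35 L.
sodium citrate dihydrate: 1.39 mmol/L × 294.1 g/mol × 2.35 L ÷ 1000 = 0.96 g
boric acid: 0.503 mmol/L × 61.8 mg/mmol × 2.35 L = 73.05 mg
nickel chloride hexahydrate: 69.3 µmol/L × 237.7 g/mol × 2.35 L ÷ 1000 = 38.71 mg
riboflavin: 7.77 µmol/L × 376.4 g/mol × 2.35 L ÷ 1000 = 6.87 mg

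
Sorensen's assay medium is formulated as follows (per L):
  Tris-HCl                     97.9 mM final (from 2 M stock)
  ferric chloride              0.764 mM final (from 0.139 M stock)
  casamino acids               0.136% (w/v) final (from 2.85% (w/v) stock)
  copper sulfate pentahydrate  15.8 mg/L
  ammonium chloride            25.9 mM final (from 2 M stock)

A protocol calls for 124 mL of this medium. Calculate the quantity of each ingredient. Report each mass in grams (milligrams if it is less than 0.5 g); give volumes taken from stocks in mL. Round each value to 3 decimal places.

Tris-HCl 6.070 mL; ferric chloride 0.682 mL; casamino acids 5.917 mL; copper sulfate pentahydrate 1.959 mg; ammonium chloride 1.606 mL

Scale factor relative to 1 L: 0.124.
Tris-HCl: V = C2·V2/C1 = 97.9 mM × 124 mL ÷ 2000 mM = 6.070 mL
ferric chloride: dilute stock: 0.764 mM × 124 mL ÷ 139 mM = 0.682 mL
casamino acids: dilute stock: 0.136% ÷ 2.85% × 124 mL = 5.917 mL
copper sulfate pentahydrate: 15.8 mg/L × 0.124 L = 1.959 mg
ammonium chloride: C1V1 = C2V2 → 25.9 mM × 124 mL ÷ 2000 mM = 1.606 mL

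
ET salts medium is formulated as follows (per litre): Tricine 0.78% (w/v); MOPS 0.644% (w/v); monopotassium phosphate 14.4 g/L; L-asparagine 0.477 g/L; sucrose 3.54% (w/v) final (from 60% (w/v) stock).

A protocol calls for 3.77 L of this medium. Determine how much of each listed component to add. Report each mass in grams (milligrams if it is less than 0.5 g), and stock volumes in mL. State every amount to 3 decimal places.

Tricine 29.406 g; MOPS 24.279 g; monopotassium phosphate 54.288 g; L-asparagine 1.798 g; sucrose 222.430 mL

Scale factor relative to 1 L: 3.77.
Tricine: 0.78 g per 100 mL × 3770 mL ÷ 100 = 29.406 g
MOPS: 0.644% w/v = 6.44 g/L → 6.44 × 3.77 L = 24.279 g
monopotassium phosphate: 14.4 g/L × 3.77 L = 54.288 g
L-asparagine: 0.477 g/L × 3.77 L = 1.798 g
sucrose: dilute stock: 3.54% ÷ 60% × 3770 mL = 222.430 mL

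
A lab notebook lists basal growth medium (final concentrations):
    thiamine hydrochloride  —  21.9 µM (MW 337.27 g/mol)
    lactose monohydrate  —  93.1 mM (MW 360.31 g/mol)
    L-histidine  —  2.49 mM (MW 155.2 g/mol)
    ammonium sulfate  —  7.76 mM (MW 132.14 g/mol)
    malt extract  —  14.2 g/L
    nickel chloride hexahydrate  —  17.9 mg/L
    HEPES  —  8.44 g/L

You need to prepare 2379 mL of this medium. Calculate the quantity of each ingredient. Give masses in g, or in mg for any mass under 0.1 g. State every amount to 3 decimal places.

Target volume = 2379 mL = 2.379 L.
thiamine hydrochloride: 21.9 µmol/L × 337.27 g/mol × 2.379 L ÷ 1000 = 17.572 mg
lactose monohydrate: 93.1 mmol/L × 360.31 g/mol × 2.379 L ÷ 1000 = 79.803 g
L-histidine: 2.49 mmol/L × 155.2 g/mol × 2.379 L ÷ 1000 = 0.919 g
ammonium sulfate: 7.76 mmol/L × 132.14 g/mol × 2.379 L ÷ 1000 = 2.439 g
malt extract: 14.2 g/L × 2.379 L = 33.782 g
nickel chloride hexahydrate: 17.9 mg/L × 2.379 L = 42.584 mg
HEPES: 8.44 g/L × 2.379 L = 20.079 g

thiamine hydrochloride 17.572 mg; lactose monohydrate 79.803 g; L-histidine 0.919 g; ammonium sulfate 2.439 g; malt extract 33.782 g; nickel chloride hexahydrate 42.584 mg; HEPES 20.079 g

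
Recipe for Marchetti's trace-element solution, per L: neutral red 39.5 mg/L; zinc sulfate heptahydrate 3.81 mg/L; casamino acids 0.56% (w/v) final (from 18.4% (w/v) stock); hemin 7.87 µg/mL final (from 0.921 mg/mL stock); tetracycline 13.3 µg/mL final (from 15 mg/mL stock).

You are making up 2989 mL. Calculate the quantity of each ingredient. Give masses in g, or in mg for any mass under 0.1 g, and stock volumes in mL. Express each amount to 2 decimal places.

neutral red 0.12 g; zinc sulfate heptahydrate 11.39 mg; casamino acids 90.97 mL; hemin 25.54 mL; tetracycline 2.65 mL

Working volume: 2989 mL = 2.989 L.
neutral red: 39.5 mg/L × 2.989 L = 118.066 mg = 0.12 g
zinc sulfate heptahydrate: 3.81 mg/L × 2.989 L = 11.39 mg
casamino acids: V = C2·V2/C1 = 0.56% ÷ 18.4% × 2989 mL = 90.97 mL
hemin: dilute stock: 7.87 µg/mL × 2989 mL ÷ 921 µg/mL = 25.54 mL
tetracycline: V = C2·V2/C1 = 13.3 µg/mL × 2989 mL ÷ 15000 µg/mL = 2.65 mL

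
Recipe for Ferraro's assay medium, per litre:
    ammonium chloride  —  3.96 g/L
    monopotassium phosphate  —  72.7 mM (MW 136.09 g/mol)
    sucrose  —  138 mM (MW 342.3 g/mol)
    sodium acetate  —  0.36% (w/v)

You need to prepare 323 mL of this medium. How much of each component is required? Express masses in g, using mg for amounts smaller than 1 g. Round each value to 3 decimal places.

Scale factor relative to 1 L: 0.323.
ammonium chloride: 3.96 g/L × 0.323 L = 1.279 g
monopotassium phosphate: 72.7 mmol/L × 136.09 g/mol × 0.323 L ÷ 1000 = 3.196 g
sucrose: 138 mmol/L × 342.3 g/mol × 0.323 L ÷ 1000 = 15.258 g
sodium acetate: 0.36% w/v = 3.6 g/L → 3.6 × 0.323 L = 1.163 g

ammonium chloride 1.279 g; monopotassium phosphate 3.196 g; sucrose 15.258 g; sodium acetate 1.163 g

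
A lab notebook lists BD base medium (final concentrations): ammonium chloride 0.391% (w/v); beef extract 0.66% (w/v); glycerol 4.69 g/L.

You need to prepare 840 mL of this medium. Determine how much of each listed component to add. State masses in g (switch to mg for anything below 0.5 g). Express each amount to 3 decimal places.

Target volume = 840 mL = 0.84 L.
ammonium chloride: 0.391% w/v = 3.91 g/L → 3.91 × 0.84 L = 3.284 g
beef extract: 0.66% w/v = 6.6 g/L → 6.6 × 0.84 L = 5.544 g
glycerol: 4.69 g/L × 0.84 L = 3.940 g

ammonium chloride 3.284 g; beef extract 5.544 g; glycerol 3.940 g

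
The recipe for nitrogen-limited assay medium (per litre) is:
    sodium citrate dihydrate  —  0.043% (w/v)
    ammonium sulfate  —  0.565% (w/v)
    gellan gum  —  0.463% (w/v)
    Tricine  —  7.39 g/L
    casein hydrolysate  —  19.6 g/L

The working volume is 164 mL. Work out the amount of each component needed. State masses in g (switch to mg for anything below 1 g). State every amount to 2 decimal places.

Target volume = 164 mL = 0.164 L.
sodium citrate dihydrate: 0.043% w/v = 0.43 g/L → 0.43 × 0.164 L = 0.07052 g = 70.52 mg
ammonium sulfate: 0.565% w/v = 5.65 g/L → 5.65 × 0.164 L = 0.9266 g = 926.60 mg
gellan gum: 0.463 g per 100 mL × 164 mL ÷ 100 = 0.75932 g = 759.32 mg
Tricine: 7.39 g/L × 0.164 L = 1.21 g
casein hydrolysate: 19.6 g/L × 0.164 L = 3.21 g

sodium citrate dihydrate 70.52 mg; ammonium sulfate 926.60 mg; gellan gum 759.32 mg; Tricine 1.21 g; casein hydrolysate 3.21 g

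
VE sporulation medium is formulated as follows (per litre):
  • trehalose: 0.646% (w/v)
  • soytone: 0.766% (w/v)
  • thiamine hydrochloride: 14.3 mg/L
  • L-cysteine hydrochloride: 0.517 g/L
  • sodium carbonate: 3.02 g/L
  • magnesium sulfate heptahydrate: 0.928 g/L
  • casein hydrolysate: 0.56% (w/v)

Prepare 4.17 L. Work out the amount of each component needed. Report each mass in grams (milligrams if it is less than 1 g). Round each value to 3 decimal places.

Working volume: 4.17 L.
trehalose: 0.646% w/v = 6.46 g/L → 6.46 × 4.17 L = 26.938 g
soytone: 0.766% w/v = 7.66 g/L → 7.66 × 4.17 L = 31.942 g
thiamine hydrochloride: 14.3 mg/L × 4.17 L = 59.631 mg
L-cysteine hydrochloride: 0.517 g/L × 4.17 L = 2.156 g
sodium carbonate: 3.02 g/L × 4.17 L = 12.593 g
magnesium sulfate heptahydrate: 0.928 g/L × 4.17 L = 3.870 g
casein hydrolysate: 0.56% w/v = 5.6 g/L → 5.6 × 4.17 L = 23.352 g

trehalose 26.938 g; soytone 31.942 g; thiamine hydrochloride 59.631 mg; L-cysteine hydrochloride 2.156 g; sodium carbonate 12.593 g; magnesium sulfate heptahydrate 3.870 g; casein hydrolysate 23.352 g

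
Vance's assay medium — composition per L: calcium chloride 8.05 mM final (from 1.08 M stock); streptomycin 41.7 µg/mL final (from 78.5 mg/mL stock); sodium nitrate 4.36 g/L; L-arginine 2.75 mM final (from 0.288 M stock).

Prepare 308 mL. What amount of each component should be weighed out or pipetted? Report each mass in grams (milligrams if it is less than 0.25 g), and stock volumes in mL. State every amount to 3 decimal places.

Scale factor relative to 1 L: 0.308.
calcium chloride: C1V1 = C2V2 → 8.05 mM × 308 mL ÷ 1080 mM = 2.296 mL
streptomycin: C1V1 = C2V2 → 41.7 µg/mL × 308 mL ÷ 78500 µg/mL = 0.164 mL
sodium nitrate: 4.36 g/L × 0.308 L = 1.343 g
L-arginine: dilute stock: 2.75 mM × 308 mL ÷ 288 mM = 2.941 mL

calcium chloride 2.296 mL; streptomycin 0.164 mL; sodium nitrate 1.343 g; L-arginine 2.941 mL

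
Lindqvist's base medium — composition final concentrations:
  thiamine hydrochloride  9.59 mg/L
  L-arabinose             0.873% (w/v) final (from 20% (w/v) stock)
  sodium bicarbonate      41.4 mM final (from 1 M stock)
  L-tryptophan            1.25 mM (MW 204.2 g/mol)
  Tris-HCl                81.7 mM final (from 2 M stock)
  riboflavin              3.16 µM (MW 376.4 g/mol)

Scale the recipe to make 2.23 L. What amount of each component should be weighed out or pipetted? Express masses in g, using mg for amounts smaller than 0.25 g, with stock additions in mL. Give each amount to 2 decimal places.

Working volume: 2.23 L.
thiamine hydrochloride: 9.59 mg/L × 2.23 L = 21.39 mg
L-arabinose: C1V1 = C2V2 → 0.873% ÷ 20% × 2230 mL = 97.34 mL
sodium bicarbonate: V = C2·V2/C1 = 41.4 mM × 2230 mL ÷ 1000 mM = 92.32 mL
L-tryptophan: 1.25 mmol/L × 204.2 g/mol × 2.23 L ÷ 1000 = 0.57 g
Tris-HCl: C1V1 = C2V2 → 81.7 mM × 2230 mL ÷ 2000 mM = 91.10 mL
riboflavin: 3.16 µmol/L × 376.4 g/mol × 2.23 L ÷ 1000 = 2.65 mg

thiamine hydrochloride 21.39 mg; L-arabinose 97.34 mL; sodium bicarbonate 92.32 mL; L-tryptophan 0.57 g; Tris-HCl 91.10 mL; riboflavin 2.65 mg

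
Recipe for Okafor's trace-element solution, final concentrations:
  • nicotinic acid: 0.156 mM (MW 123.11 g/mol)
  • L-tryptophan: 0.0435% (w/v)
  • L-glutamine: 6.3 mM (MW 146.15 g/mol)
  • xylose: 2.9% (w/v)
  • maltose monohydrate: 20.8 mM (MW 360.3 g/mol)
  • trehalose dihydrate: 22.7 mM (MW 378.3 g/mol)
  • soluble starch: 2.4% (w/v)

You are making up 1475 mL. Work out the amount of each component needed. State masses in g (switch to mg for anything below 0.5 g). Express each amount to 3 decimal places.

Working volume: 1475 mL = 1.475 L.
nicotinic acid: 0.156 mmol/L × 123.11 mg/mmol × 1.475 L = 28.328 mg
L-tryptophan: 0.0435% w/v = 0.435 g/L → 0.435 × 1.475 L = 0.642 g
L-glutamine: 6.3 mmol/L × 146.15 g/mol × 1.475 L ÷ 1000 = 1.358 g
xylose: 2.9% w/v = 29 g/L → 29 × 1.475 L = 42.775 g
maltose monohydrate: 20.8 mmol/L × 360.3 g/mol × 1.475 L ÷ 1000 = 11.054 g
trehalose dihydrate: 22.7 mmol/L × 378.3 g/mol × 1.475 L ÷ 1000 = 12.666 g
soluble starch: 2.4% w/v = 24 g/L → 24 × 1.475 L = 35.400 g

nicotinic acid 28.328 mg; L-tryptophan 0.642 g; L-glutamine 1.358 g; xylose 42.775 g; maltose monohydrate 11.054 g; trehalose dihydrate 12.666 g; soluble starch 35.400 g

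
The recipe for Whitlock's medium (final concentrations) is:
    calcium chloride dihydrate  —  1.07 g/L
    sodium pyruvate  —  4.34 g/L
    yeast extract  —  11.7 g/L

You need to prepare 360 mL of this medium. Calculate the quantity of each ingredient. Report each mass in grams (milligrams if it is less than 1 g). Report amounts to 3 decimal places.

calcium chloride dihydrate 385.200 mg; sodium pyruvate 1.562 g; yeast extract 4.212 g

Working volume: 360 mL = 0.36 L.
calcium chloride dihydrate: 1.07 g/L × 0.36 L = 0.3852 g = 385.200 mg
sodium pyruvate: 4.34 g/L × 0.36 L = 1.562 g
yeast extract: 11.7 g/L × 0.36 L = 4.212 g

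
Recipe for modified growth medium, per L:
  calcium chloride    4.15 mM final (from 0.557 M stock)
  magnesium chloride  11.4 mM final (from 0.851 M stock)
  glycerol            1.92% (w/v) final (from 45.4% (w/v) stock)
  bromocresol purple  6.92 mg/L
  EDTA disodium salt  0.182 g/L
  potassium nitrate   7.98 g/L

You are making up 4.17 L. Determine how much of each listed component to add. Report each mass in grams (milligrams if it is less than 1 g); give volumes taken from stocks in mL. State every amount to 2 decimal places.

calcium chloride 31.07 mL; magnesium chloride 55.86 mL; glycerol 176.35 mL; bromocresol purple 28.86 mg; EDTA disodium salt 758.94 mg; potassium nitrate 33.28 g

Working volume: 4.17 L.
calcium chloride: dilute stock: 4.15 mM × 4170 mL ÷ 557 mM = 31.07 mL
magnesium chloride: dilute stock: 11.4 mM × 4170 mL ÷ 851 mM = 55.86 mL
glycerol: C1V1 = C2V2 → 1.92% ÷ 45.4% × 4170 mL = 176.35 mL
bromocresol purple: 6.92 mg/L × 4.17 L = 28.86 mg
EDTA disodium salt: 0.182 g/L × 4.17 L = 0.75894 g = 758.94 mg
potassium nitrate: 7.98 g/L × 4.17 L = 33.28 g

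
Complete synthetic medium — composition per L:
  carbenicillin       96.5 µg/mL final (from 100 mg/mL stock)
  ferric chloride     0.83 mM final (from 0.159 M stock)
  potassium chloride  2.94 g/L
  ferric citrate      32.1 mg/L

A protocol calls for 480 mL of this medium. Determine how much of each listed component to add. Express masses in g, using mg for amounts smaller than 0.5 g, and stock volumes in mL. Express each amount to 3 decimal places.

carbenicillin 0.463 mL; ferric chloride 2.506 mL; potassium chloride 1.411 g; ferric citrate 15.408 mg

Target volume = 480 mL = 0.48 L.
carbenicillin: C1V1 = C2V2 → 96.5 µg/mL × 480 mL ÷ 100000 µg/mL = 0.463 mL
ferric chloride: V = C2·V2/C1 = 0.83 mM × 480 mL ÷ 159 mM = 2.506 mL
potassium chloride: 2.94 g/L × 0.48 L = 1.411 g
ferric citrate: 32.1 mg/L × 0.48 L = 15.408 mg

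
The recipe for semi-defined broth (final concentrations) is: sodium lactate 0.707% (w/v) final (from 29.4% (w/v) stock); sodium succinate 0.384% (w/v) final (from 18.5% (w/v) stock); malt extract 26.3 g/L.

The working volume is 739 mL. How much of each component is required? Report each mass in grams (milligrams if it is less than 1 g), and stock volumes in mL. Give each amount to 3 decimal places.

sodium lactate 17.771 mL; sodium succinate 15.339 mL; malt extract 19.436 g

Scale factor relative to 1 L: 0.739.
sodium lactate: V = C2·V2/C1 = 0.707% ÷ 29.4% × 739 mL = 17.771 mL
sodium succinate: V = C2·V2/C1 = 0.384% ÷ 18.5% × 739 mL = 15.339 mL
malt extract: 26.3 g/L × 0.739 L = 19.436 g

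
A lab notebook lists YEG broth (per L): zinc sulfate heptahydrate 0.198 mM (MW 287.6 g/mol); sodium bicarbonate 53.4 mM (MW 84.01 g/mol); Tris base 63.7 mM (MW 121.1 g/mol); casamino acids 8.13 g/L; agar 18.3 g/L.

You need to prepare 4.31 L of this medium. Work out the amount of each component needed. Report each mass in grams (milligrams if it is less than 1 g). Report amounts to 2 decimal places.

zinc sulfate heptahydrate 245.43 mg; sodium bicarbonate 19.34 g; Tris base 33.25 g; casamino acids 35.04 g; agar 78.87 g

Scale factor relative to 1 L: 4.31.
zinc sulfate heptahydrate: 0.198 mmol/L × 287.6 mg/mmol × 4.31 L = 245.43 mg
sodium bicarbonate: 53.4 mmol/L × 84.01 g/mol × 4.31 L ÷ 1000 = 19.34 g
Tris base: 63.7 mmol/L × 121.1 g/mol × 4.31 L ÷ 1000 = 33.25 g
casamino acids: 8.13 g/L × 4.31 L = 35.04 g
agar: 18.3 g/L × 4.31 L = 78.87 g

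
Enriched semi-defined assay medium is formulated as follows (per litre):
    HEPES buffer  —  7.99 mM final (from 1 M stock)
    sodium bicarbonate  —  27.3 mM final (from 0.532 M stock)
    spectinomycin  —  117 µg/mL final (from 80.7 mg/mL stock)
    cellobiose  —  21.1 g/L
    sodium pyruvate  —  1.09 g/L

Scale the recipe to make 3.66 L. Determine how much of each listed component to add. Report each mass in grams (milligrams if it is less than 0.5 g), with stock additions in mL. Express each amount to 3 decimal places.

HEPES buffer 29.243 mL; sodium bicarbonate 187.816 mL; spectinomycin 5.306 mL; cellobiose 77.226 g; sodium pyruvate 3.989 g

Scale factor relative to 1 L: 3.66.
HEPES buffer: V = C2·V2/C1 = 7.99 mM × 3660 mL ÷ 1000 mM = 29.243 mL
sodium bicarbonate: V = C2·V2/C1 = 27.3 mM × 3660 mL ÷ 532 mM = 187.816 mL
spectinomycin: V = C2·V2/C1 = 117 µg/mL × 3660 mL ÷ 80700 µg/mL = 5.306 mL
cellobiose: 21.1 g/L × 3.66 L = 77.226 g
sodium pyruvate: 1.09 g/L × 3.66 L = 3.989 g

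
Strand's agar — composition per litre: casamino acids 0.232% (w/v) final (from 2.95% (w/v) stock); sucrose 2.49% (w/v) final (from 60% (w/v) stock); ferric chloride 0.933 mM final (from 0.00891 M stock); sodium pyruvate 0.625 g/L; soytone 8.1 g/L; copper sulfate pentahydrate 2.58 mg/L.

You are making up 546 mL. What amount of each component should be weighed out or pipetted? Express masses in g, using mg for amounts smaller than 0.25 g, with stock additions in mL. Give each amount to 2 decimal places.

casamino acids 42.94 mL; sucrose 22.66 mL; ferric chloride 57.17 mL; sodium pyruvate 0.34 g; soytone 4.42 g; copper sulfate pentahydrate 1.41 mg

Working volume: 546 mL = 0.546 L.
casamino acids: dilute stock: 0.232% ÷ 2.95% × 546 mL = 42.94 mL
sucrose: V = C2·V2/C1 = 2.49% ÷ 60% × 546 mL = 22.66 mL
ferric chloride: dilute stock: 0.933 mM × 546 mL ÷ 8.91 mM = 57.17 mL
sodium pyruvate: 0.625 g/L × 0.546 L = 0.34 g
soytone: 8.1 g/L × 0.546 L = 4.42 g
copper sulfate pentahydrate: 2.58 mg/L × 0.546 L = 1.41 mg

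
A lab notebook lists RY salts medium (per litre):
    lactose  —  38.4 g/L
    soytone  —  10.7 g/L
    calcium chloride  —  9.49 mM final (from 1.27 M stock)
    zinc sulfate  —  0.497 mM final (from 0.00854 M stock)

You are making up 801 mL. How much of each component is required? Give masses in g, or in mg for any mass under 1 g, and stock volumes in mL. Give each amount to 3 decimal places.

lactose 30.758 g; soytone 8.571 g; calcium chloride 5.985 mL; zinc sulfate 46.616 mL

Scale factor relative to 1 L: 0.801.
lactose: 38.4 g/L × 0.801 L = 30.758 g
soytone: 10.7 g/L × 0.801 L = 8.571 g
calcium chloride: C1V1 = C2V2 → 9.49 mM × 801 mL ÷ 1270 mM = 5.985 mL
zinc sulfate: V = C2·V2/C1 = 0.497 mM × 801 mL ÷ 8.54 mM = 46.616 mL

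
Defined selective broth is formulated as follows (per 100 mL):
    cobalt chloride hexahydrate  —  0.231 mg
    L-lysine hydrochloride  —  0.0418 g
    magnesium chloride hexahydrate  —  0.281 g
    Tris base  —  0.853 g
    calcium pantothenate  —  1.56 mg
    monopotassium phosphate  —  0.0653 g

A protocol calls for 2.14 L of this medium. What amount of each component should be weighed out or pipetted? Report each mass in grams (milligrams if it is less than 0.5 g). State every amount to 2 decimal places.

cobalt chloride hexahydrate 4.94 mg; L-lysine hydrochloride 0.89 g; magnesium chloride hexahydrate 6.01 g; Tris base 18.25 g; calcium pantothenate 33.38 mg; monopotassium phosphate 1.40 g

Scale factor = 2140 mL / 100 mL = 21.4.
cobalt chloride hexahydrate: 0.231 mg × (2140 mL / 100 mL) = 4.94 mg
L-lysine hydrochloride: 0.0418 g × (2140 mL / 100 mL) = 0.89 g
magnesium chloride hexahydrate: 0.281 g × (2140 mL / 100 mL) = 6.01 g
Tris base: 0.853 g × (2140 mL / 100 mL) = 18.25 g
calcium pantothenate: 1.56 mg × (2140 mL / 100 mL) = 33.38 mg
monopotassium phosphate: 0.0653 g × (2140 mL / 100 mL) = 1.40 g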